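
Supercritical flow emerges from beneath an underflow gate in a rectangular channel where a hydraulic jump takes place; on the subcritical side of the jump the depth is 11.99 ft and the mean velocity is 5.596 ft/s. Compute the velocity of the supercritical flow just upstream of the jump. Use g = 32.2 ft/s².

V₁ = 39.40 ft/s

Fr₂ = V₂/√(g·y₂) = 5.596/√(32.2×11.99) = 0.2848.
From the momentum equation (using Fr₂), y₁/y₂ = ½[√(1 + 8Fr₂²) − 1] = ½[√1.6489 − 1] = 0.1420.
y₁ = 0.1420 × 11.99 = 1.703 ft.
V₁ = q/y₁ = 67.10/1.703 = 39.40 ft/s.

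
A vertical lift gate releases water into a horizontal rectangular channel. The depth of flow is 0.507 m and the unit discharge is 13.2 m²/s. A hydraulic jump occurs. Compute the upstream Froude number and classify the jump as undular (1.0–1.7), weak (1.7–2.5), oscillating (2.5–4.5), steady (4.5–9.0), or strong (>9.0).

V₁ = q/y₁ = 13.2/0.507 = 26.0 m/s. Fr₁ = V₁/√(g·y₁) = 26.0/√(9.81×0.507) = 11.7.
Fr₁ = 11.7 lies in the strong range.

Fr₁ = 11.7; strong jump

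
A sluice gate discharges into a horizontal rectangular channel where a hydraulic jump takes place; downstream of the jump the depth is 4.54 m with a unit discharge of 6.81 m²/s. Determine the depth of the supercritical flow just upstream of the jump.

V₂ = q/y₂ = 6.81/4.54 = 1.50 m/s; Fr₂ = V₂/√(g·y₂) = 0.225.
Applying the sequent-depth relation in reverse, y₁/y₂ = ½[√(1 + 8Fr₂²) − 1] = ½[√1.404 − 1] = 0.0925.
y₁ = 0.0925 × 4.54 = 0.420 m.

y₁ = 0.420 m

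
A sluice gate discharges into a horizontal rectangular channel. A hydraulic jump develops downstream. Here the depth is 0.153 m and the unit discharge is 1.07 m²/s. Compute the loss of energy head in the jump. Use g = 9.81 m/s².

ΔE = 1.44 m

V₁ = q/y₁ = 1.07/0.153 = 6.99 m/s. Fr₁ = V₁/√(g·y₁) = 6.99/√(9.81×0.153) = 5.71.
Bélanger equation: y₂/y₁ = ½[√(1 + 8Fr₁²) − 1] = ½[√261.7 − 1] = 7.59.
y₂ = 7.59 × 0.153 = 1.16 m.
V₂ = q/y₂ = 1.07/1.16 = 0.922 m/s. E₁ = y₁ + V₁²/2g = 2.65 m; E₂ = y₂ + V₂²/2g = 1.20 m. ΔE = E₁ − E₂ = 1.44 m.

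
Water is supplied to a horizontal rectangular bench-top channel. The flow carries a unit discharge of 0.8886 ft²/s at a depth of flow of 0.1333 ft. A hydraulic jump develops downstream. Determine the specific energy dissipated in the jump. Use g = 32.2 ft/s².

ΔE = 0.2383 ft

V₁ = q/y₁ = 0.8886/0.1333 = 6.666 ft/s. Fr₁ = V₁/√(g·y₁) = 6.666/√(32.2×0.1333) = 3.218.
Conjugate-depth relation: y₂/y₁ = ½[√(1 + 8Fr₁²) − 1] = ½[√83.824 − 1] = 4.078.
y₂ = 4.078 × 0.1333 = 0.5436 ft.
Head loss: ΔE = (y₂ − y₁)³/(4y₁y₂) = (0.5436 − 0.1333)³/(4×0.1333×0.5436) = 0.06906/0.2898 = 0.2383 ft.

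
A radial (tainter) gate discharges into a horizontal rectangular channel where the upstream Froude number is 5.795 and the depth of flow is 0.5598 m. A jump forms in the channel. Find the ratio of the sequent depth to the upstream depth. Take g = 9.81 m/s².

y₂/y₁ = 7.711

Fr₁ = 5.795 (given).
Conjugate-depth relation: y₂/y₁ = ½[√(1 + 8Fr₁²) − 1] = ½[√269.66 − 1] = 7.711.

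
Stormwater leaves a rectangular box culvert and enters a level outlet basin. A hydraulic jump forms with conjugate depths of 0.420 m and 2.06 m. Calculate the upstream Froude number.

Fr₁ = 3.81

For a rectangular channel the momentum equation gives q² = ½·g·y₁·y₂·(y₁ + y₂) = ½×9.81×0.420×2.06×2.48 = 10.5.
q = √10.5 = 3.24 m²/s.
V₁ = q/y₁ = 7.72 m/s; Fr₁ = V₁/√(g·y₁) = 3.81.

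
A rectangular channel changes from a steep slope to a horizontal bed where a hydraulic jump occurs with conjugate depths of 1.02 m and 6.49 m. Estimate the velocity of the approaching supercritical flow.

V₁ = 15.3 m/s

For a rectangular channel the momentum equation gives q² = ½·g·y₁·y₂·(y₁ + y₂) = ½×9.81×1.02×6.49×7.51 = 244.
q = √244 = 15.6 m²/s.
V₁ = q/y₁ = 15.6/1.02 = 15.3 m/s.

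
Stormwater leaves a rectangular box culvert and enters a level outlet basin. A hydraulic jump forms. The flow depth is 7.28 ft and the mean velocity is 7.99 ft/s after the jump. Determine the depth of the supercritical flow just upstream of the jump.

y₁ = 2.85 ft

Fr₂ = V₂/√(g·y₂) = 7.99/√(32.2×7.28) = 0.522.
From the momentum equation (using Fr₂), y₁/y₂ = ½[√(1 + 8Fr₂²) − 1] = ½[√3.179 − 1] = 0.391.
y₁ = 0.391 × 7.28 = 2.85 ft.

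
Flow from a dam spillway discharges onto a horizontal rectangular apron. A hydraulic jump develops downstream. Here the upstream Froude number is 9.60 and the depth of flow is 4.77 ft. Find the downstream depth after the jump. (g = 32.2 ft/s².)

y₂ = 62.4 ft

Fr₁ = 9.60 (given).
Conjugate-depth relation: y₂/y₁ = ½[√(1 + 8Fr₁²) − 1] = ½[√738.3 − 1] = 13.1.
y₂ = 13.1 × 4.77 = 62.4 ft.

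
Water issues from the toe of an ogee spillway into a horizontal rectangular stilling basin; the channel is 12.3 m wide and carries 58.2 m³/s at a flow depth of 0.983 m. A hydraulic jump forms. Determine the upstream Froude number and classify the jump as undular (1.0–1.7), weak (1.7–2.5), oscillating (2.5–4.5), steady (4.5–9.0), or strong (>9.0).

Fr₁ = 1.55; undular jump

q = Q/b = 58.2/12.3 = 4.73 m²/s; V₁ = q/y₁ = 4.81 m/s. Fr₁ = V₁/√(g·y₁) = 1.55.
Fr₁ = 1.55 lies in the undular range.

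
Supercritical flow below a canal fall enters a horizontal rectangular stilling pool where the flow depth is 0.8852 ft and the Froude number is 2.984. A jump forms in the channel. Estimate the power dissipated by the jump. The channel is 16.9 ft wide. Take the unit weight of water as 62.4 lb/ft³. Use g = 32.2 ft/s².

P = 33.17 hp

Fr₁ = 2.984 (given).
By Bélanger, y₂/y₁ = ½[√(1 + 8Fr₁²) − 1] = ½[√72.234 − 1] = 3.750.
y₂ = 3.750 × 0.8852 = 3.319 ft.
V₁ = Fr₁·√(g·y₁) = 2.984×√(32.2×0.8852) = 15.93 ft/s; q = V₁·y₁ = 14.10 ft²/s. V₂ = q/y₂ = 14.10/3.319 = 4.249 ft/s. E₁ = y₁ + V₁²/2g = 4.826 ft; E₂ = y₂ + V₂²/2g = 3.599 ft. ΔE = E₁ − E₂ = 1.227 ft.
Q = q·b = 14.10 × 16.9 = 238.3 cfs. P = γ·Q·ΔE/550 = 62.4 × 238.3 × 1.227 / 550 = 33.17 hp.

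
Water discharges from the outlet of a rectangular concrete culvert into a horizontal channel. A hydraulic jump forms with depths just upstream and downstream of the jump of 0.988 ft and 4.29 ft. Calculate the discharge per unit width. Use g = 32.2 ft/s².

q = 19.0 ft²/s

For a rectangular channel the momentum equation gives q² = ½·g·y₁·y₂·(y₁ + y₂) = ½×32.2×0.988×4.29×5.28 = 360.
q = √360 = 19.0 ft²/s.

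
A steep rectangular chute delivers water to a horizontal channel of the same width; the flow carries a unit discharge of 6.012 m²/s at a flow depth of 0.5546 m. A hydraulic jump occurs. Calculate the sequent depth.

V₁ = q/y₁ = 6.012/0.5546 = 10.84 m/s. Fr₁ = V₁/√(g·y₁) = 10.84/√(9.81×0.5546) = 4.647.
Sequent-depth ratio: y₂/y₁ = ½[√(1 + 8Fr₁²) − 1] = ½[√173.79 − 1] = 6.091.
y₂ = 6.091 × 0.5546 = 3.378 m.

y₂ = 3.378 m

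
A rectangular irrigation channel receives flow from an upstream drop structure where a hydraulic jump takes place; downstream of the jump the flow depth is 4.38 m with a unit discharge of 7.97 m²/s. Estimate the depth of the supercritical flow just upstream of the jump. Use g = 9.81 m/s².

V₂ = q/y₂ = 7.97/4.38 = 1.82 m/s; Fr₂ = V₂/√(g·y₂) = 0.278.
From the momentum equation (using Fr₂), y₁/y₂ = ½[√(1 + 8Fr₂²) − 1] = ½[√1.616 − 1] = 0.136.
y₁ = 0.136 × 4.38 = 0.594 m.

y₁ = 0.594 m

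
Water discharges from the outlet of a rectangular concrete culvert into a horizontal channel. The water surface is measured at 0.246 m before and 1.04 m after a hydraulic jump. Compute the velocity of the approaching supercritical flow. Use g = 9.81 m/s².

V₁ = 5.16 m/s

For a rectangular channel the momentum equation gives q² = ½·g·y₁·y₂·(y₁ + y₂) = ½×9.81×0.246×1.04×1.29 = 1.61.
q = √1.61 = 1.27 m²/s.
V₁ = q/y₁ = 1.27/0.246 = 5.16 m/s.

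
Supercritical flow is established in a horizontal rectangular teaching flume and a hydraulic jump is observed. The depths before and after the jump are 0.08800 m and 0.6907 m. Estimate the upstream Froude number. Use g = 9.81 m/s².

For a rectangular channel the momentum equation gives q² = ½·g·y₁·y₂·(y₁ + y₂) = ½×9.81×0.08800×0.6907×0.7787 = 0.2322.
q = √0.2322 = 0.4818 m²/s.
V₁ = q/y₁ = 5.475 m/s; Fr₁ = V₁/√(g·y₁) = 5.893.

Fr₁ = 5.893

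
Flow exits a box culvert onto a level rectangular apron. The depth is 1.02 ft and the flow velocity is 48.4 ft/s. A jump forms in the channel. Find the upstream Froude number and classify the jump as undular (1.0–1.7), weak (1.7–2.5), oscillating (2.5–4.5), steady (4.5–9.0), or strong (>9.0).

Fr₁ = V₁/√(g·y₁) = 48.4/√(32.2×1.02) = 8.45.
Fr₁ = 8.45 lies in the steady range.

Fr₁ = 8.45; steady jump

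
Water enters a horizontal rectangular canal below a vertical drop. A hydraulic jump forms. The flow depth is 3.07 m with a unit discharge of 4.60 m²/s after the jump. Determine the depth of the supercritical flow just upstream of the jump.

y₁ = 0.404 m

V₂ = q/y₂ = 4.60/3.07 = 1.50 m/s; Fr₂ = V₂/√(g·y₂) = 0.273.
Since the conjugate-depth ratio holds either way, y₁/y₂ = ½[√(1 + 8Fr₂²) − 1] = ½[√1.596 − 1] = 0.132.
y₁ = 0.132 × 3.07 = 0.404 m.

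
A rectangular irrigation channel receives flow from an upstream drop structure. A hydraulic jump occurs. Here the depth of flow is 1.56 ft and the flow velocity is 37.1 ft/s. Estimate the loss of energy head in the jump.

Fr₁ = V₁/√(g·y₁) = 37.1/√(32.2×1.56) = 5.23.
By Bélanger, y₂/y₁ = ½[√(1 + 8Fr₁²) − 1] = ½[√220.2 − 1] = 6.92.
y₂ = 6.92 × 1.56 = 10.8 ft.
Head loss: ΔE = (y₂ − y₁)³/(4y₁y₂) = (10.8 − 1.56)³/(4×1.56×10.8) = 788/67.4 = 11.7 ft.

ΔE = 11.7 ft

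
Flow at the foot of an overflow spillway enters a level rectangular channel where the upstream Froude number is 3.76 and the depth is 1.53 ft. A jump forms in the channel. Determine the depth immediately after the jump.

y₂ = 7.41 ft

Fr₁ = 3.76 (given).
Bélanger equation: y₂/y₁ = ½[√(1 + 8Fr₁²) − 1] = ½[√114.1 − 1] = 4.84.
y₂ = 4.84 × 1.53 = 7.41 ft.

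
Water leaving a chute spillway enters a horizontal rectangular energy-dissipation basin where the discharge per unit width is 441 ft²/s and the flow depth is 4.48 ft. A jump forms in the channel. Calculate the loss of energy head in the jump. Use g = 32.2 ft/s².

ΔE = 104 ft

V₁ = q/y₁ = 441/4.48 = 98.4 ft/s. Fr₁ = V₁/√(g·y₁) = 98.4/√(32.2×4.48) = 8.20.
Bélanger equation: y₂/y₁ = ½[√(1 + 8Fr₁²) − 1] = ½[√538.4 − 1] = 11.1.
y₂ = 11.1 × 4.48 = 49.7 ft.
V₂ = q/y₂ = 441/49.7 = 8.87 ft/s. E₁ = y₁ + V₁²/2g = 155 ft; E₂ = y₂ + V₂²/2g = 51.0 ft. ΔE = E₁ − E₂ = 104 ft.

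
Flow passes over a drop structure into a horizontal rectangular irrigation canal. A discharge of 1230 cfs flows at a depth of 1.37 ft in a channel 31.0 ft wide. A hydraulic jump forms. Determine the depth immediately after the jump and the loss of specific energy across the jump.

y₂ = 7.79 ft; ΔE = 6.20 ft

q = Q/b = 1230/31.0 = 39.7 ft²/s; V₁ = q/y₁ = 29.0 ft/s. Fr₁ = V₁/√(g·y₁) = 4.36.
Sequent-depth ratio: y₂/y₁ = ½[√(1 + 8Fr₁²) − 1] = ½[√153.1 − 1] = 5.69.
y₂ = 5.69 × 1.37 = 7.79 ft.
Head loss: ΔE = (y₂ − y₁)³/(4y₁y₂) = (7.79 − 1.37)³/(4×1.37×7.79) = 265/42.7 = 6.20 ft.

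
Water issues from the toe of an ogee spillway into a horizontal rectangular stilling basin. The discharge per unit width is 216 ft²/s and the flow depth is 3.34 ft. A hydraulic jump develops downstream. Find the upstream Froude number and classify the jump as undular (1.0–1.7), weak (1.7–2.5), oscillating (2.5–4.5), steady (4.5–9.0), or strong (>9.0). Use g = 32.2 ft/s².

Fr₁ = 6.24; steady jump

V₁ = q/y₁ = 216/3.34 = 64.7 ft/s. Fr₁ = V₁/√(g·y₁) = 64.7/√(32.2×3.34) = 6.24.
Fr₁ = 6.24 lies in the steady range.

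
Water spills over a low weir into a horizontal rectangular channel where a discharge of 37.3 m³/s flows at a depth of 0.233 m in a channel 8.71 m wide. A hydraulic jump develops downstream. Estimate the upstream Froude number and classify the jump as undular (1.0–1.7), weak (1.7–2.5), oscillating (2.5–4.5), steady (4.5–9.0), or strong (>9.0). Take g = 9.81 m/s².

Fr₁ = 12.2; strong jump

q = Q/b = 37.3/8.71 = 4.28 m²/s; V₁ = q/y₁ = 18.4 m/s. Fr₁ = V₁/√(g·y₁) = 12.2.
Fr₁ = 12.2 lies in the strong range.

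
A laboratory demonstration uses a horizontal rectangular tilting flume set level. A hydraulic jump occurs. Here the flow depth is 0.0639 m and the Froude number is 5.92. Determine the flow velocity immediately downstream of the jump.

V₂ = 0.594 m/s

Fr₁ = 5.92 (given).
Conjugate-depth relation: y₂/y₁ = ½[√(1 + 8Fr₁²) − 1] = ½[√281.4 − 1] = 7.89.
y₂ = 7.89 × 0.0639 = 0.504 m.
V₁ = Fr₁·√(g·y₁) = 5.92×√(9.81×0.0639) = 4.69 m/s; q = V₁·y₁ = 0.300 m²/s.
V₂ = q/y₂ = 0.300/0.504 = 0.594 m/s.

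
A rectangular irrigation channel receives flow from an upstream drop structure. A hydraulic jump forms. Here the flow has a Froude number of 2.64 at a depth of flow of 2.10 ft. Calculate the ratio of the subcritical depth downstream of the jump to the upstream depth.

y₂/y₁ = 3.27

Fr₁ = 2.64 (given).
From the momentum equation for a rectangular channel, y₂/y₁ = ½[√(1 + 8Fr₁²) − 1] = ½[√56.76 − 1] = 3.27.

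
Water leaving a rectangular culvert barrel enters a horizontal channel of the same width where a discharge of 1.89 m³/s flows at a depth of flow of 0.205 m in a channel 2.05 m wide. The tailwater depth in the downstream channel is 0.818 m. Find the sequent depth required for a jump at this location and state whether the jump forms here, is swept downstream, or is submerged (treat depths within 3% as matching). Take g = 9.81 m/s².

y₂ = 0.823 m; the jump forms here

q = Q/b = 1.89/2.05 = 0.922 m²/s; V₁ = q/y₁ = 4.50 m/s. Fr₁ = V₁/√(g·y₁) = 3.17.
Bélanger equation: y₂/y₁ = ½[√(1 + 8Fr₁²) − 1] = ½[√81.46 − 1] = 4.01.
y₂ = 4.01 × 0.205 = 0.823 m.
Tailwater y_tw = 0.818 m: y_tw ≈ y₂, so the jump forms here.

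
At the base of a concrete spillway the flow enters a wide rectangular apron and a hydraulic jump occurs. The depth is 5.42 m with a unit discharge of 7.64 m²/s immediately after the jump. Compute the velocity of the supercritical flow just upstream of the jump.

V₁ = 20.2 m/s

V₂ = q/y₂ = 7.64/5.42 = 1.41 m/s; Fr₂ = V₂/√(g·y₂) = 0.193.
The Bélanger relation is symmetric: y₁/y₂ = ½[√(1 + 8Fr₂²) − 1] = ½[√1.299 − 1] = 0.0699.
y₁ = 0.0699 × 5.42 = 0.379 m.
V₁ = q/y₁ = 7.64/0.379 = 20.2 m/s.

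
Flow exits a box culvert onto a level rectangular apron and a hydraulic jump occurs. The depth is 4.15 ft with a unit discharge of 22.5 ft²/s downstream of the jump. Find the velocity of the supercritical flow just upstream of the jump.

V₁ = 16.4 ft/s

V₂ = q/y₂ = 22.5/4.15 = 5.42 ft/s; Fr₂ = V₂/√(g·y₂) = 0.469.
Applying the sequent-depth relation in reverse, y₁/y₂ = ½[√(1 + 8Fr₂²) − 1] = ½[√2.760 − 1] = 0.331.
y₁ = 0.331 × 4.15 = 1.37 ft.
V₁ = q/y₁ = 22.5/1.37 = 16.4 ft/s.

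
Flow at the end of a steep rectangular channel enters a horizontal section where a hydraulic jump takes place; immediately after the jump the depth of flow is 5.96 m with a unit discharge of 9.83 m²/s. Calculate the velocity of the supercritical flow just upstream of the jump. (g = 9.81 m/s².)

V₁ = 19.2 m/s

V₂ = q/y₂ = 9.83/5.96 = 1.65 m/s; Fr₂ = V₂/√(g·y₂) = 0.216.
Since the conjugate-depth ratio holds either way, y₁/y₂ = ½[√(1 + 8Fr₂²) − 1] = ½[√1.372 − 1] = 0.0857.
y₁ = 0.0857 × 5.96 = 0.511 m.
V₁ = q/y₁ = 9.83/0.511 = 19.2 m/s.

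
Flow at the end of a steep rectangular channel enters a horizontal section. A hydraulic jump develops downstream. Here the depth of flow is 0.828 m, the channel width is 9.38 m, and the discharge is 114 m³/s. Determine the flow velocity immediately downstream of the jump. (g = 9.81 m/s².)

q = Q/b = 114/9.38 = 12.2 m²/s; V₁ = q/y₁ = 14.7 m/s. Fr₁ = V₁/√(g·y₁) = 5.15.
Bélanger equation: y₂/y₁ = ½[√(1 + 8Fr₁²) − 1] = ½[√213.2 − 1] = 6.80.
y₂ = 6.80 × 0.828 = 5.63 m.
V₂ = q/y₂ = 12.2/5.63 = 2.16 m/s.

V₂ = 2.16 m/s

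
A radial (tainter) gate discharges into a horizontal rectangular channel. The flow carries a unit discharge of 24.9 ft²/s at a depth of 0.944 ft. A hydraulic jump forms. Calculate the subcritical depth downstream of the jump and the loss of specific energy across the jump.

y₂ = 5.93 ft; ΔE = 5.54 ft

V₁ = q/y₁ = 24.9/0.944 = 26.4 ft/s. Fr₁ = V₁/√(g·y₁) = 26.4/√(32.2×0.944) = 4.78.
Sequent-depth ratio: y₂/y₁ = ½[√(1 + 8Fr₁²) − 1] = ½[√184.1 − 1] = 6.28.
y₂ = 6.28 × 0.944 = 5.93 ft.
Head loss: ΔE = (y₂ − y₁)³/(4y₁y₂) = (5.93 − 0.944)³/(4×0.944×5.93) = 124/22.4 = 5.54 ft.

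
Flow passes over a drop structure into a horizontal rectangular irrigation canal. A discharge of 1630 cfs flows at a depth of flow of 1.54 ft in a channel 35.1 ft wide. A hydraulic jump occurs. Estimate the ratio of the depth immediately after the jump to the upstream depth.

y₂/y₁ = 5.58

q = Q/b = 1630/35.1 = 46.4 ft²/s; V₁ = q/y₁ = 30.2 ft/s. Fr₁ = V₁/√(g·y₁) = 4.28.
Bélanger equation: y₂/y₁ = ½[√(1 + 8Fr₁²) − 1] = ½[√147.7 − 1] = 5.58.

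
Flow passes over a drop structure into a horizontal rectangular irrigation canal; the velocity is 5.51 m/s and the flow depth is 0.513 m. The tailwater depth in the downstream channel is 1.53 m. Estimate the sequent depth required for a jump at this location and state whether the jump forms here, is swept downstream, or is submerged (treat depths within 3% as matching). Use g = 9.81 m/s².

y₂ = 1.54 m; the jump forms here

Fr₁ = V₁/√(g·y₁) = 5.51/√(9.81×0.513) = 2.46.
Bélanger equation: y₂/y₁ = ½[√(1 + 8Fr₁²) − 1] = ½[√49.26 − 1] = 3.01.
y₂ = 3.01 × 0.513 = 1.54 m.
Tailwater y_tw = 1.53 m: y_tw ≈ y₂, so the jump forms here.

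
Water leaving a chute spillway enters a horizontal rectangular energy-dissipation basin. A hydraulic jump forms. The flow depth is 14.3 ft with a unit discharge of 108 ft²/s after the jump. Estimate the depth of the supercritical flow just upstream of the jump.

y₁ = 2.94 ft

V₂ = q/y₂ = 108/14.3 = 7.55 ft/s; Fr₂ = V₂/√(g·y₂) = 0.352.
Applying the sequent-depth relation in reverse, y₁/y₂ = ½[√(1 + 8Fr₂²) − 1] = ½[√1.991 − 1] = 0.206.
y₁ = 0.206 × 14.3 = 2.94 ft.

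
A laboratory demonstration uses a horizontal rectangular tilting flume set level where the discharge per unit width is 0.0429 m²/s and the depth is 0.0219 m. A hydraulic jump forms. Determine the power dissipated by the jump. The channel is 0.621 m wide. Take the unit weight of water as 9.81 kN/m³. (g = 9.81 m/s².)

P = 0.0237 kW

V₁ = q/y₁ = 0.0429/0.0219 = 1.96 m/s. Fr₁ = V₁/√(g·y₁) = 1.96/√(9.81×0.0219) = 4.23.
From the momentum equation for a rectangular channel, y₂/y₁ = ½[√(1 + 8Fr₁²) − 1] = ½[√143.9 − 1] = 5.50.
y₂ = 5.50 × 0.0219 = 0.120 m.
V₂ = q/y₂ = 0.0429/0.120 = 0.356 m/s. E₁ = y₁ + V₁²/2g = 0.217 m; E₂ = y₂ + V₂²/2g = 0.127 m. ΔE = E₁ − E₂ = 0.0906 m.
Q = q·b = 0.0429 × 0.621 = 0.0266 m³/s. P = γ·Q·ΔE = 9.81 × 0.0266 × 0.0906 = 0.0237 kW.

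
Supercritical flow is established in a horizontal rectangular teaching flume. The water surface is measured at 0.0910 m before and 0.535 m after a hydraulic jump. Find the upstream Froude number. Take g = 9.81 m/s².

Fr₁ = 4.50

For a rectangular channel the momentum equation gives q² = ½·g·y₁·y₂·(y₁ + y₂) = ½×9.81×0.0910×0.535×0.626 = 0.149.
q = √0.149 = 0.387 m²/s.
V₁ = q/y₁ = 4.25 m/s; Fr₁ = V₁/√(g·y₁) = 4.50.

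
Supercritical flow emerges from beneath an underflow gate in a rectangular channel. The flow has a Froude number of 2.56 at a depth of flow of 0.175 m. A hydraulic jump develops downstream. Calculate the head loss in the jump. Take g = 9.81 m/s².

Fr₁ = 2.56 (given).
By Bélanger, y₂/y₁ = ½[√(1 + 8Fr₁²) − 1] = ½[√53.43 − 1] = 3.15.
y₂ = 3.15 × 0.175 = 0.552 m.
V₁ = Fr₁·√(g·y₁) = 2.56×√(9.81×0.175) = 3.35 m/s; q = V₁·y₁ = 0.587 m²/s. V₂ = q/y₂ = 0.587/0.552 = 1.06 m/s. E₁ = y₁ + V₁²/2g = 0.748 m; E₂ = y₂ + V₂²/2g = 0.610 m. ΔE = E₁ − E₂ = 0.139 m.

ΔE = 0.139 m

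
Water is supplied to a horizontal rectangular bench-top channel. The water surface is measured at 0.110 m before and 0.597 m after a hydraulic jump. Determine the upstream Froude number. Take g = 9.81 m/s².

For a rectangular channel the momentum equation gives q² = ½·g·y₁·y₂·(y₁ + y₂) = ½×9.81×0.110×0.597×0.707 = 0.228.
q = √0.228 = 0.477 m²/s.
V₁ = q/y₁ = 4.34 m/s; Fr₁ = V₁/√(g·y₁) = 4.18.

Fr₁ = 4.18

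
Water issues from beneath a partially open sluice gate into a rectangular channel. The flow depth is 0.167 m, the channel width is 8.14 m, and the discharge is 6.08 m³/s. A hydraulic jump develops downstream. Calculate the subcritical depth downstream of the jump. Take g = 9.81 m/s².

q = Q/b = 6.08/8.14 = 0.747 m²/s; V₁ = q/y₁ = 4.47 m/s. Fr₁ = V₁/√(g·y₁) = 3.49.
Sequent-depth ratio: y₂/y₁ = ½[√(1 + 8Fr₁²) − 1] = ½[√98.69 − 1] = 4.47.
y₂ = 4.47 × 0.167 = 0.746 m.

y₂ = 0.746 m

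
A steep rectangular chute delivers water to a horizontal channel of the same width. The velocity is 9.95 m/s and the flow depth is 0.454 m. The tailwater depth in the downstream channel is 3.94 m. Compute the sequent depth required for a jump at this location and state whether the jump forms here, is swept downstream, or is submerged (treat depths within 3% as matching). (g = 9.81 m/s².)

Fr₁ = V₁/√(g·y₁) = 9.95/√(9.81×0.454) = 4.71.
Bélanger equation: y₂/y₁ = ½[√(1 + 8Fr₁²) − 1] = ½[√178.8 − 1] = 6.19.
y₂ = 6.19 × 0.454 = 2.81 m.
Tailwater y_tw = 3.94 m: y_tw > y₂, so the jump is submerged.

y₂ = 2.81 m; the jump is submerged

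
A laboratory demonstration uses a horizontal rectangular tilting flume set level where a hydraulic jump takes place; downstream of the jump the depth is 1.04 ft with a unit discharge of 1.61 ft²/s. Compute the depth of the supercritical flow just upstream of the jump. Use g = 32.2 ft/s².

y₁ = 0.132 ft

V₂ = q/y₂ = 1.61/1.04 = 1.55 ft/s; Fr₂ = V₂/√(g·y₂) = 0.268.
Since the conjugate-depth ratio holds either way, y₁/y₂ = ½[√(1 + 8Fr₂²) − 1] = ½[√1.573 − 1] = 0.127.
y₁ = 0.127 × 1.04 = 0.132 ft.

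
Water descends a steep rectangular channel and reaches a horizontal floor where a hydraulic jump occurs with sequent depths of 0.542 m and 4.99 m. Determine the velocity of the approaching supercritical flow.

For a rectangular channel the momentum equation gives q² = ½·g·y₁·y₂·(y₁ + y₂) = ½×9.81×0.542×4.99×5.53 = 73.4.
q = √73.4 = 8.57 m²/s.
V₁ = q/y₁ = 8.57/0.542 = 15.8 m/s.

V₁ = 15.8 m/s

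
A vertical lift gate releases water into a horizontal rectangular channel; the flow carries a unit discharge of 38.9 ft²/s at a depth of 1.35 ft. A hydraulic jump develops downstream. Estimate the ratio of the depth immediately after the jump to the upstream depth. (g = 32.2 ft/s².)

V₁ = q/y₁ = 38.9/1.35 = 28.8 ft/s. Fr₁ = V₁/√(g·y₁) = 28.8/√(32.2×1.35) = 4.37.
From the momentum equation for a rectangular channel, y₂/y₁ = ½[√(1 + 8Fr₁²) − 1] = ½[√153.8 − 1] = 5.70.

y₂/y₁ = 5.70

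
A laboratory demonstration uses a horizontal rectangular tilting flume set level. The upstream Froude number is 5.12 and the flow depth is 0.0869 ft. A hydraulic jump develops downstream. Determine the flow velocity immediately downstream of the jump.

Fr₁ = 5.12 (given).
From the momentum equation for a rectangular channel, y₂/y₁ = ½[√(1 + 8Fr₁²) − 1] = ½[√210.7 − 1] = 6.76.
y₂ = 6.76 × 0.0869 = 0.587 ft.
V₁ = Fr₁·√(g·y₁) = 5.12×√(32.2×0.0869) = 8.56 ft/s; q = V₁·y₁ = 0.744 ft²/s.
V₂ = q/y₂ = 0.744/0.587 = 1.27 ft/s.

V₂ = 1.27 ft/s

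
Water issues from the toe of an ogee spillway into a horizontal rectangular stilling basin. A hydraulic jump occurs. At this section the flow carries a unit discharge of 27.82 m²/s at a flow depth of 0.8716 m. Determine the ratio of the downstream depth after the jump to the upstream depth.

V₁ = q/y₁ = 27.82/0.8716 = 31.92 m/s. Fr₁ = V₁/√(g·y₁) = 31.92/√(9.81×0.8716) = 10.92.
By Bélanger, y₂/y₁ = ½[√(1 + 8Fr₁²) − 1] = ½[√954.20 − 1] = 14.95.

y₂/y₁ = 14.95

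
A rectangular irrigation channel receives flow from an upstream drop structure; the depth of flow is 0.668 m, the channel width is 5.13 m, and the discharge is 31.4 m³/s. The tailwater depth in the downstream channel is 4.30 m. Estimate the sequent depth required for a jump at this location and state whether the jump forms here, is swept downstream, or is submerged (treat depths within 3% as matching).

y₂ = 3.06 m; the jump is submerged

q = Q/b = 31.4/5.13 = 6.12 m²/s; V₁ = q/y₁ = 9.16 m/s. Fr₁ = V₁/√(g·y₁) = 3.58.
Sequent-depth ratio: y₂/y₁ = ½[√(1 + 8Fr₁²) − 1] = ½[√103.5 − 1] = 4.59.
y₂ = 4.59 × 0.668 = 3.06 m.
Tailwater y_tw = 4.30 m: y_tw > y₂, so the jump is submerged.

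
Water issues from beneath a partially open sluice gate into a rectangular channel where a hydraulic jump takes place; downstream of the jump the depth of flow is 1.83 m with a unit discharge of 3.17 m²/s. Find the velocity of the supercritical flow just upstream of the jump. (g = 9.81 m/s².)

V₂ = q/y₂ = 3.17/1.83 = 1.73 m/s; Fr₂ = V₂/√(g·y₂) = 0.409.
Applying the sequent-depth relation in reverse, y₁/y₂ = ½[√(1 + 8Fr₂²) − 1] = ½[√2.337 − 1] = 0.264.
y₁ = 0.264 × 1.83 = 0.484 m.
V₁ = q/y₁ = 3.17/0.484 = 6.55 m/s.

V₁ = 6.55 m/s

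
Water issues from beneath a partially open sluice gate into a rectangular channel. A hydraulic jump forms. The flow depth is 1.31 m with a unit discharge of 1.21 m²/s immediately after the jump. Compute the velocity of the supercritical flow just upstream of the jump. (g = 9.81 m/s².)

V₂ = q/y₂ = 1.21/1.31 = 0.924 m/s; Fr₂ = V₂/√(g·y₂) = 0.258.
Applying the sequent-depth relation in reverse, y₁/y₂ = ½[√(1 + 8Fr₂²) − 1] = ½[√1.531 − 1] = 0.119.
y₁ = 0.119 × 1.31 = 0.155 m.
V₁ = q/y₁ = 1.21/0.155 = 7.78 m/s.

V₁ = 7.78 m/s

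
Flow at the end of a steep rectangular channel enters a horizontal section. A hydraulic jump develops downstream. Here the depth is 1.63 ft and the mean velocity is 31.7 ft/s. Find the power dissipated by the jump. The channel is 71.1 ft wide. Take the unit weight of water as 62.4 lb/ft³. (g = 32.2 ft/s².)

P = 3105 hp

Fr₁ = V₁/√(g·y₁) = 31.7/√(32.2×1.63) = 4.38.
Conjugate-depth relation: y₂/y₁ = ½[√(1 + 8Fr₁²) − 1] = ½[√154.2 − 1] = 5.71.
y₂ = 5.71 × 1.63 = 9.30 ft.
q = V₁·y₁ = 31.7 × 1.63 = 51.7 ft²/s. V₂ = q/y₂ = 51.7/9.30 = 5.55 ft/s. E₁ = y₁ + V₁²/2g = 17.2 ft; E₂ = y₂ + V₂²/2g = 9.78 ft. ΔE = E₁ − E₂ = 7.45 ft.
Q = q·b = 51.7 × 71.1 = 3674 cfs. P = γ·Q·ΔE/550 = 62.4 × 3674 × 7.45 / 550 = 3105 hp.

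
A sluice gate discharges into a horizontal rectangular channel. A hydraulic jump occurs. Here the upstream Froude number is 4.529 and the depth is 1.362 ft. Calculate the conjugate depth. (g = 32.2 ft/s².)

Fr₁ = 4.529 (given).
Bélanger equation: y₂/y₁ = ½[√(1 + 8Fr₁²) − 1] = ½[√165.09 − 1] = 5.924.
y₂ = 5.924 × 1.362 = 8.069 ft.

y₂ = 8.069 ft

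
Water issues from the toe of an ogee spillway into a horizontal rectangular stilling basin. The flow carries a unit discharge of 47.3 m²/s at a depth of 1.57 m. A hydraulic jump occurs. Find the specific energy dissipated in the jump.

V₁ = q/y₁ = 47.3/1.57 = 30.1 m/s. Fr₁ = V₁/√(g·y₁) = 30.1/√(9.81×1.57) = 7.68.
Sequent-depth ratio: y₂/y₁ = ½[√(1 + 8Fr₁²) − 1] = ½[√472.5 − 1] = 10.4.
y₂ = 10.4 × 1.57 = 16.3 m.
Head loss: ΔE = (y₂ − y₁)³/(4y₁y₂) = (16.3 − 1.57)³/(4×1.57×16.3) = 3182/102 = 31.1 m.

ΔE = 31.1 m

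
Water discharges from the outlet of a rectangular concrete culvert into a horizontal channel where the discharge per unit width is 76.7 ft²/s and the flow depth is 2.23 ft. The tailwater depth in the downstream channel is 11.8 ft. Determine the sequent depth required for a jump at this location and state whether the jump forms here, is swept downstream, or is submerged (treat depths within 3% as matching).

y₂ = 11.7 ft; the jump forms here

V₁ = q/y₁ = 76.7/2.23 = 34.4 ft/s. Fr₁ = V₁/√(g·y₁) = 34.4/√(32.2×2.23) = 4.06.
Conjugate-depth relation: y₂/y₁ = ½[√(1 + 8Fr₁²) − 1] = ½[√132.8 − 1] = 5.26.
y₂ = 5.26 × 2.23 = 11.7 ft.
Tailwater y_tw = 11.8 ft: y_tw ≈ y₂, so the jump forms here.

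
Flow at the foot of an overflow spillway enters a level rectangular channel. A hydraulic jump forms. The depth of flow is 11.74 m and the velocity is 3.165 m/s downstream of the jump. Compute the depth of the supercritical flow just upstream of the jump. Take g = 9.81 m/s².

Fr₂ = V₂/√(g·y₂) = 3.165/√(9.81×11.74) = 0.2949.
Applying the sequent-depth relation in reverse, y₁/y₂ = ½[√(1 + 8Fr₂²) − 1] = ½[√1.6958 − 1] = 0.1511.
y₁ = 0.1511 × 11.74 = 1.774 m.

y₁ = 1.774 m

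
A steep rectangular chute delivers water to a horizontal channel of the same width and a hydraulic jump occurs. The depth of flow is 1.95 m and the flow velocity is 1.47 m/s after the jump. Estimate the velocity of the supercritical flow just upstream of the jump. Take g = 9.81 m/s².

V₁ = 7.74 m/s

Fr₂ = V₂/√(g·y₂) = 1.47/√(9.81×1.95) = 0.336.
Since the conjugate-depth ratio holds either way, y₁/y₂ = ½[√(1 + 8Fr₂²) − 1] = ½[√1.904 − 1] = 0.190.
y₁ = 0.190 × 1.95 = 0.370 m.
V₁ = q/y₁ = 2.87/0.370 = 7.74 m/s.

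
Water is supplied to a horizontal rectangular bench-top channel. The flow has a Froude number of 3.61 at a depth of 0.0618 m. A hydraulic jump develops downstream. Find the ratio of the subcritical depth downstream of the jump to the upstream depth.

Fr₁ = 3.61 (given).
Sequent-depth ratio: y₂/y₁ = ½[√(1 + 8Fr₁²) − 1] = ½[√105.3 − 1] = 4.63.

y₂/y₁ = 4.63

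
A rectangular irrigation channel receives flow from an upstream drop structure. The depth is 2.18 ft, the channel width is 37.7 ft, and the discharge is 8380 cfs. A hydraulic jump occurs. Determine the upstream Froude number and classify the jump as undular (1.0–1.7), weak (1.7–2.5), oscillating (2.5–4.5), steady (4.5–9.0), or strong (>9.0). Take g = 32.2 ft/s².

q = Q/b = 8380/37.7 = 222 ft²/s; V₁ = q/y₁ = 102 ft/s. Fr₁ = V₁/√(g·y₁) = 12.2.
Fr₁ = 12.2 lies in the strong range.

Fr₁ = 12.2; strong jump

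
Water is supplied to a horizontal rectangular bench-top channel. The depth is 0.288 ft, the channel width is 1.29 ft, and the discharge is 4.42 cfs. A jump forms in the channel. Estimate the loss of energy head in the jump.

ΔE = 0.946 ft

q = Q/b = 4.42/1.29 = 3.43 ft²/s; V₁ = q/y₁ = 11.9 ft/s. Fr₁ = V₁/√(g·y₁) = 3.91.
From the momentum equation for a rectangular channel, y₂/y₁ = ½[√(1 + 8Fr₁²) − 1] = ½[√123.1 − 1] = 5.05.
y₂ = 5.05 × 0.288 = 1.45 ft.
Head loss: ΔE = (y₂ − y₁)³/(4y₁y₂) = (1.45 − 0.288)³/(4×0.288×1.45) = 1.58/1.67 = 0.946 ft.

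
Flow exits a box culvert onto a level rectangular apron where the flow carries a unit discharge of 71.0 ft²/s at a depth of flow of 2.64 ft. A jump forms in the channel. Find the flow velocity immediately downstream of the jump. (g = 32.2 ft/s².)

V₁ = q/y₁ = 71.0/2.64 = 26.9 ft/s. Fr₁ = V₁/√(g·y₁) = 26.9/√(32.2×2.64) = 2.92.
Bélanger equation: y₂/y₁ = ½[√(1 + 8Fr₁²) − 1] = ½[√69.07 − 1] = 3.66.
y₂ = 3.66 × 2.64 = 9.65 ft.
V₂ = q/y₂ = 71.0/9.65 = 7.36 ft/s.

V₂ = 7.36 ft/s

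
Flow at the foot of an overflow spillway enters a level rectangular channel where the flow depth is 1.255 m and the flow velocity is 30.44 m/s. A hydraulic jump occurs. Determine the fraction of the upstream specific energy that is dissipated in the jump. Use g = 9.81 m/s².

ΔE/E₁ = 0.688 (68.8%)

Fr₁ = V₁/√(g·y₁) = 30.44/√(9.81×1.255) = 8.675.
From the momentum equation for a rectangular channel, y₂/y₁ = ½[√(1 + 8Fr₁²) − 1] = ½[√603.10 − 1] = 11.78.
y₂ = 11.78 × 1.255 = 14.78 m.
E₁ = y₁ + V₁²/2g = 48.48 m. ΔE = (y₂ − y₁)³/(4y₁y₂) = 33.36 m. ΔE/E₁ = 33.36/48.48 = 0.688.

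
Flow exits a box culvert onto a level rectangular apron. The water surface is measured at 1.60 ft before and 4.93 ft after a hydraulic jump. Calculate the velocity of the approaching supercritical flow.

For a rectangular channel the momentum equation gives q² = ½·g·y₁·y₂·(y₁ + y₂) = ½×32.2×1.60×4.93×6.53 = 829.
q = √829 = 28.8 ft²/s.
V₁ = q/y₁ = 28.8/1.60 = 18.0 ft/s.

V₁ = 18.0 ft/s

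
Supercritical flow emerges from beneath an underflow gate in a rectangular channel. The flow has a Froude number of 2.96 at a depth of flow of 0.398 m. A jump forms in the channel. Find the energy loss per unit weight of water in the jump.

ΔE = 0.536 m

Fr₁ = 2.96 (given).
Sequent-depth ratio: y₂/y₁ = ½[√(1 + 8Fr₁²) − 1] = ½[√71.09 − 1] = 3.72.
y₂ = 3.72 × 0.398 = 1.48 m.
Head loss: ΔE = (y₂ − y₁)³/(4y₁y₂) = (1.48 − 0.398)³/(4×0.398×1.48) = 1.26/2.35 = 0.536 m.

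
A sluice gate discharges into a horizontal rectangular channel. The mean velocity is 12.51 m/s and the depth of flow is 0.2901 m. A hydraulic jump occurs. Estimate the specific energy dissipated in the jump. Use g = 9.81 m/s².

Fr₁ = V₁/√(g·y₁) = 12.51/√(9.81×0.2901) = 7.416.
By Bélanger, y₂/y₁ = ½[√(1 + 8Fr₁²) − 1] = ½[√440.93 − 1] = 9.999.
y₂ = 9.999 × 0.2901 = 2.901 m.
q = V₁·y₁ = 12.51 × 0.2901 = 3.629 m²/s. V₂ = q/y₂ = 3.629/2.901 = 1.251 m/s. E₁ = y₁ + V₁²/2g = 8.267 m; E₂ = y₂ + V₂²/2g = 2.981 m. ΔE = E₁ − E₂ = 5.286 m.

ΔE = 5.286 m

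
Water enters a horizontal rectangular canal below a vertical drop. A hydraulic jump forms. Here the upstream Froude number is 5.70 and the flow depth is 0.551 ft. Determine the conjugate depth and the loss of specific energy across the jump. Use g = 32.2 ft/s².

Fr₁ = 5.70 (given).
Sequent-depth ratio: y₂/y₁ = ½[√(1 + 8Fr₁²) − 1] = ½[√260.9 − 1] = 7.58.
y₂ = 7.58 × 0.551 = 4.17 ft.
V₁ = Fr₁·√(g·y₁) = 5.70×√(32.2×0.551) = 24.0 ft/s; q = V₁·y₁ = 13.2 ft²/s. V₂ = q/y₂ = 13.2/4.17 = 3.17 ft/s. E₁ = y₁ + V₁²/2g = 9.50 ft; E₂ = y₂ + V₂²/2g = 4.33 ft. ΔE = E₁ − E₂ = 5.17 ft.

y₂ = 4.17 ft; ΔE = 5.17 ft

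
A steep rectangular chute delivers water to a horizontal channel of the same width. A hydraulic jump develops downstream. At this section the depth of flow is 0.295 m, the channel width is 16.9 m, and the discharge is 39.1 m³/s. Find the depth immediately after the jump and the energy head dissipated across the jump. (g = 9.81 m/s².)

y₂ = 1.78 m; ΔE = 1.56 m

q = Q/b = 39.1/16.9 = 2.31 m²/s; V₁ = q/y₁ = 7.84 m/s. Fr₁ = V₁/√(g·y₁) = 4.61.
Sequent-depth ratio: y₂/y₁ = ½[√(1 + 8Fr₁²) − 1] = ½[√171.0 − 1] = 6.04.
y₂ = 6.04 × 0.295 = 1.78 m.
Head loss: ΔE = (y₂ − y₁)³/(4y₁y₂) = (1.78 − 0.295)³/(4×0.295×1.78) = 3.28/2.10 = 1.56 m.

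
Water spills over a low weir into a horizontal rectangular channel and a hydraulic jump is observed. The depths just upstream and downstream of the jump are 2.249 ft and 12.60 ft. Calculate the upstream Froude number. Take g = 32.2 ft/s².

Fr₁ = 4.301

For a rectangular channel the momentum equation gives q² = ½·g·y₁·y₂·(y₁ + y₂) = ½×32.2×2.249×12.60×14.85 = 6775.
q = √6775 = 82.31 ft²/s.
V₁ = q/y₁ = 36.60 ft/s; Fr₁ = V₁/√(g·y₁) = 4.301.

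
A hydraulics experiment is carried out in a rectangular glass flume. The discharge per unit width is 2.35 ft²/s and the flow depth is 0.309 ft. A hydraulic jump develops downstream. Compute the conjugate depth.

y₂ = 0.910 ft

V₁ = q/y₁ = 2.35/0.309 = 7.61 ft/s. Fr₁ = V₁/√(g·y₁) = 7.61/√(32.2×0.309) = 2.41.
Conjugate-depth relation: y₂/y₁ = ½[√(1 + 8Fr₁²) − 1] = ½[√47.50 − 1] = 2.95.
y₂ = 2.95 × 0.309 = 0.910 ft.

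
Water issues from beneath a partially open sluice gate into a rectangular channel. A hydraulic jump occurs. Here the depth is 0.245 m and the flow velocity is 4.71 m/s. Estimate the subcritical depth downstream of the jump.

y₂ = 0.937 m

Fr₁ = V₁/√(g·y₁) = 4.71/√(9.81×0.245) = 3.04.
Conjugate-depth relation: y₂/y₁ = ½[√(1 + 8Fr₁²) − 1] = ½[√74.84 − 1] = 3.83.
y₂ = 3.83 × 0.245 = 0.937 m.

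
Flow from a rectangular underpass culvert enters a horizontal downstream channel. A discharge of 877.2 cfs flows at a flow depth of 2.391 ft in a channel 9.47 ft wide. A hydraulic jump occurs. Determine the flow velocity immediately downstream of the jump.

V₂ = 6.721 ft/s

q = Q/b = 877.2/9.47 = 92.63 ft²/s; V₁ = q/y₁ = 38.74 ft/s. Fr₁ = V₁/√(g·y₁) = 4.415.
Conjugate-depth relation: y₂/y₁ = ½[√(1 + 8Fr₁²) − 1] = ½[√156.95 − 1] = 5.764.
y₂ = 5.764 × 2.391 = 13.78 ft.
V₂ = q/y₂ = 92.63/13.78 = 6.721 ft/s.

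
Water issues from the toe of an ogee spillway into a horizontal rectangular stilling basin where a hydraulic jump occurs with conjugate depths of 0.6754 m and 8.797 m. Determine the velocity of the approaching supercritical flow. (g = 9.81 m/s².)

For a rectangular channel the momentum equation gives q² = ½·g·y₁·y₂·(y₁ + y₂) = ½×9.81×0.6754×8.797×9.472 = 276.1.
q = √276.1 = 16.61 m²/s.
V₁ = q/y₁ = 16.61/0.6754 = 24.60 m/s.

V₁ = 24.60 m/s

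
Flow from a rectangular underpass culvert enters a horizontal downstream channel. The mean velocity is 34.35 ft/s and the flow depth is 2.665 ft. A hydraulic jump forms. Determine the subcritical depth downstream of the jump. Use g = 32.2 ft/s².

Fr₁ = V₁/√(g·y₁) = 34.35/√(32.2×2.665) = 3.708.
Bélanger equation: y₂/y₁ = ½[√(1 + 8Fr₁²) − 1] = ½[√111.00 − 1] = 4.768.
y₂ = 4.768 × 2.665 = 12.71 ft.

y₂ = 12.71 ft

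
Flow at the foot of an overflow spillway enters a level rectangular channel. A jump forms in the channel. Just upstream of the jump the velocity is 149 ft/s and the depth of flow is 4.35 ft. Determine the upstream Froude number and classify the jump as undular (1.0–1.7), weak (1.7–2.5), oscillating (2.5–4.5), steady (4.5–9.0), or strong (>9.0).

Fr₁ = V₁/√(g·y₁) = 149/√(32.2×4.35) = 12.6.
Fr₁ = 12.6 lies in the strong range.

Fr₁ = 12.6; strong jump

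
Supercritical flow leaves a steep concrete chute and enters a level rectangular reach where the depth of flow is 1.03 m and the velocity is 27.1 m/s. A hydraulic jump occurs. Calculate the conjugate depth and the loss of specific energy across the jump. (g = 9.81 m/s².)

Fr₁ = V₁/√(g·y₁) = 27.1/√(9.81×1.03) = 8.53.
Bélanger equation: y₂/y₁ = ½[√(1 + 8Fr₁²) − 1] = ½[√582.5 − 1] = 11.6.
y₂ = 11.6 × 1.03 = 11.9 m.
q = V₁·y₁ = 27.1 × 1.03 = 27.9 m²/s. V₂ = q/y₂ = 27.9/11.9 = 2.34 m/s. E₁ = y₁ + V₁²/2g = 38.5 m; E₂ = y₂ + V₂²/2g = 12.2 m. ΔE = E₁ − E₂ = 26.3 m.

y₂ = 11.9 m; ΔE = 26.3 m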